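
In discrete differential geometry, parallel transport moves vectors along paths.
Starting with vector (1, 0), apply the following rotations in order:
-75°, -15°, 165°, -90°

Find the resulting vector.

Total rotation: (-75°) + (-15°) + 165° + (-90°) = -15°. Final vector: (0.9659, -0.2588)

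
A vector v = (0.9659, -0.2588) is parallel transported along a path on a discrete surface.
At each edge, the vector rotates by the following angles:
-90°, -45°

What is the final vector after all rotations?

Total rotation: (-90°) + (-45°) = -135°. Final vector: (-0.8660, -0.5000)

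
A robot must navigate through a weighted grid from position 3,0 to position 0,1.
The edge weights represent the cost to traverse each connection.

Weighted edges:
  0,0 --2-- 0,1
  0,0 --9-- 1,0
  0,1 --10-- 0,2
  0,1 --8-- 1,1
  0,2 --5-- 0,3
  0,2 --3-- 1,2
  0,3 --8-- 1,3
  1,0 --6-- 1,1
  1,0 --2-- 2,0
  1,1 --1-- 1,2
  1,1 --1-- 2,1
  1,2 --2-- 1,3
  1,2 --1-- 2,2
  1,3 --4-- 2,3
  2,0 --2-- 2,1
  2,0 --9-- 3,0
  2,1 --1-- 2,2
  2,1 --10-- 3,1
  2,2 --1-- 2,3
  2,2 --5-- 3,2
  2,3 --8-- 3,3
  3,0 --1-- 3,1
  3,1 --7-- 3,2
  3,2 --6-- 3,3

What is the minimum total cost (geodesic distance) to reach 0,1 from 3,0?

Shortest path: 3,0 → 3,1 → 2,1 → 1,1 → 0,1, total weight = 20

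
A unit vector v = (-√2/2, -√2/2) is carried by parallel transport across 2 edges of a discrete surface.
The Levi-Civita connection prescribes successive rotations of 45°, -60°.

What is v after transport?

Total rotation: 45° + (-60°) = -15°. Final vector: (-0.8660, -0.5000)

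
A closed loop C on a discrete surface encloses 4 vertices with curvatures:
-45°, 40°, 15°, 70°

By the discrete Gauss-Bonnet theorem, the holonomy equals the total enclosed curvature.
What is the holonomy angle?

Holonomy = total enclosed curvature = (-45°) + 40° + 15° + 70° = 80°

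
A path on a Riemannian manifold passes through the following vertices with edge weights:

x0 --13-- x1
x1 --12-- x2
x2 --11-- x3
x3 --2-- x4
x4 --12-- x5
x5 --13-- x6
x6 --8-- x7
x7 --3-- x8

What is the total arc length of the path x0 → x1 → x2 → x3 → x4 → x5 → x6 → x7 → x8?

Arc length = 13 + 12 + 11 + 2 + 12 + 13 + 8 + 3 = 74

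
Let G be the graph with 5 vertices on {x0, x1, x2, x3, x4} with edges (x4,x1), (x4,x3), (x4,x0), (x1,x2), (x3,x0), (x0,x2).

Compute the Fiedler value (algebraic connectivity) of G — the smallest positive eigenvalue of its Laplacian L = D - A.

Degrees: deg(x0) = 3, deg(x1) = 2, deg(x2) = 2, deg(x3) = 2, deg(x4) = 3.
L = D − A with rows/columns ordered (x0, x1, x2, x3, x4):
  [ 3,  0, -1, -1, -1]
  [ 0,  2, -1,  0, -1]
  [-1, -1,  2,  0,  0]
  [-1,  0,  0,  2, -1]
  [-1, -1,  0, -1,  3]
Characteristic polynomial: det(λI − L) = λ(λ² − 5λ + 5)(λ² − 7λ + 11).
Roots: λ = 0; (λ² − 5λ + 5) = 0 ⇒ λ = (5 ± √5)/2 ≈ 1.382, 3.618; (λ² − 7λ + 11) = 0 ⇒ λ = (7 ± √5)/2 ≈ 2.382, 4.618.
(Check: the roots sum (with multiplicity) to 12, matching trace L = Σdeg = 2·6 = 12.)
Laplacian eigenvalues: [0.0, 1.382, 2.382, 3.618, 4.618]. Algebraic connectivity (smallest non-zero eigenvalue) = 1.382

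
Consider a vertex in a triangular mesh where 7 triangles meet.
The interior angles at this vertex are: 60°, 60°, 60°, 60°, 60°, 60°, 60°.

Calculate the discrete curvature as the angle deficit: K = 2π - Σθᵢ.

Sum of angles = 420°. K = 360° - 420° = -60°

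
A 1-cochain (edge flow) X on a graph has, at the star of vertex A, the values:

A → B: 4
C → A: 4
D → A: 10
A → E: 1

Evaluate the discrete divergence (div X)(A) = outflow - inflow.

Divergence = sum of outgoing flows = 4 + (-4) + (-10) + 1 = -9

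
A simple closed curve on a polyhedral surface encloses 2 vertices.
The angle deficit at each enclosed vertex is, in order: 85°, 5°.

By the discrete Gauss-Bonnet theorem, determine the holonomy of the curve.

Holonomy = total enclosed curvature = 85° + 5° = 90°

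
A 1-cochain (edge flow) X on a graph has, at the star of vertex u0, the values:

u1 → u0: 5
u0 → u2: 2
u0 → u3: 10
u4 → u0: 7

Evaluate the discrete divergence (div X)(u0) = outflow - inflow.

Divergence = sum of outgoing flows = (-5) + 2 + 10 + (-7) = 0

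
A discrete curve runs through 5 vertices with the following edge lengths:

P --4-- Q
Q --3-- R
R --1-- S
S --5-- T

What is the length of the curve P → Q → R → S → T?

Arc length = 4 + 3 + 1 + 5 = 13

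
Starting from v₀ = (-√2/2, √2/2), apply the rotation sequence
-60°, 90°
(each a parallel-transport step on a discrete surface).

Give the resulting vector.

Total rotation: (-60°) + 90° = 30°. Final vector: (-0.9659, 0.2588)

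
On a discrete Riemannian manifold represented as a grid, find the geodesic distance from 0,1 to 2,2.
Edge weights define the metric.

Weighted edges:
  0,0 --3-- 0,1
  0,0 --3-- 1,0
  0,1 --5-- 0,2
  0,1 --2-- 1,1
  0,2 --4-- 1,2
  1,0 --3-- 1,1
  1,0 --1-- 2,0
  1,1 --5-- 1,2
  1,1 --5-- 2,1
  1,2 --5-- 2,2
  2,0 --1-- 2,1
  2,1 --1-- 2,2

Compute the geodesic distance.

Shortest path: 0,1 → 1,1 → 2,1 → 2,2, total weight = 8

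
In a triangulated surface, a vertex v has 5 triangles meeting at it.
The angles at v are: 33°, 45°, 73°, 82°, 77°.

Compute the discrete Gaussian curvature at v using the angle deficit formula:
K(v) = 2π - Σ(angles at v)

Sum of angles = 310°. K = 360° - 310° = 50° = 5π/18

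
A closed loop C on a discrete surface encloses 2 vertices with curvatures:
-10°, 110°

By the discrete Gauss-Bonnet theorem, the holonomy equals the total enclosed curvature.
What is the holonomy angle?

Holonomy = total enclosed curvature = (-10°) + 110° = 100°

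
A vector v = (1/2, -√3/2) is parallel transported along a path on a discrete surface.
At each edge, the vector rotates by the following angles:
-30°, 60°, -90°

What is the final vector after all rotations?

Total rotation: (-30°) + 60° + (-90°) = -60°. Final vector: (-0.5000, -0.8660)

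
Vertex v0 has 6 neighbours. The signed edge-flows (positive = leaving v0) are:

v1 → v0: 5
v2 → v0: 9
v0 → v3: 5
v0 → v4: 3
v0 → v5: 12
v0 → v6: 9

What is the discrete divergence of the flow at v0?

Divergence = sum of outgoing flows = (-5) + (-9) + 5 + 3 + 12 + 9 = 15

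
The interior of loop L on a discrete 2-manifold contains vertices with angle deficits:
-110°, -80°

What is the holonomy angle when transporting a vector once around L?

Holonomy = total enclosed curvature = (-110°) + (-80°) = -190°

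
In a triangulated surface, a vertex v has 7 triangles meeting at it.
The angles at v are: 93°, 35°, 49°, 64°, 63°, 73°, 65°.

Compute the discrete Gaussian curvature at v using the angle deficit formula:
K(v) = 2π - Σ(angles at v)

Sum of angles = 442°. K = 360° - 442° = -82° = -41π/90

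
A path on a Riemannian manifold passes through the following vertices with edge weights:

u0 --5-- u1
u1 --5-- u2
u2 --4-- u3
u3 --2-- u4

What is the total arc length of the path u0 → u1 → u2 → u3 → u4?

Arc length = 5 + 5 + 4 + 2 = 16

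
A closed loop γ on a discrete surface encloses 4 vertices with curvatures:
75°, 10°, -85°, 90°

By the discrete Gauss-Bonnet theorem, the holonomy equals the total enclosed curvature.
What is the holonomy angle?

Holonomy = total enclosed curvature = 75° + 10° + (-85°) + 90° = 90°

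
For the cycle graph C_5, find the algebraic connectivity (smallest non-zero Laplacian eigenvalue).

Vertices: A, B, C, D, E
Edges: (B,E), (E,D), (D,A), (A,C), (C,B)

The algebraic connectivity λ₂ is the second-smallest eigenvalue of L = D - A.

The cycle graph C_n has Laplacian eigenvalues λ_k = 2 − 2cos(2πk/n), k = 0, 1, …, n−1. Here n = 5:
k=0: 2 − 2cos(0) = 0.0; k=1: 2 − 2cos(2π/5) = 1.382; k=2: 2 − 2cos(4π/5) = 3.618; k=3: 2 − 2cos(6π/5) = 3.618; k=4: 2 − 2cos(8π/5) = 1.382.
Laplacian eigenvalues: [0.0, 1.382, 1.382, 3.618, 3.618]. Algebraic connectivity (smallest non-zero eigenvalue) = 1.382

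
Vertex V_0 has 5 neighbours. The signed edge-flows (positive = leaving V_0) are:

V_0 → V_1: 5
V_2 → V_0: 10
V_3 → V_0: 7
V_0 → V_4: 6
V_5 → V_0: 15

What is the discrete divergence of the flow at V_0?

Divergence = sum of outgoing flows = 5 + (-10) + (-7) + 6 + (-15) = -21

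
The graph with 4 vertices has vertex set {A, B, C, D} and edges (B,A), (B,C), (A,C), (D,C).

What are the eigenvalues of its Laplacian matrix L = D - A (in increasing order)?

Degrees: deg(A) = 2, deg(B) = 2, deg(C) = 3, deg(D) = 1.
L = D − A with rows/columns ordered (A, B, C, D):
  [ 2, -1, -1,  0]
  [-1,  2, -1,  0]
  [-1, -1,  3, -1]
  [ 0,  0, -1,  1]
Characteristic polynomial: det(λI − L) = λ(λ − 1)(λ − 3)(λ − 4).
Roots: λ = 0; (λ − 1) = 0 ⇒ λ = 1; (λ − 3) = 0 ⇒ λ = 3; (λ − 4) = 0 ⇒ λ = 4.
(Check: the roots sum (with multiplicity) to 8, matching trace L = Σdeg = 2·4 = 8.)
Laplacian eigenvalues (increasing order): [0.0, 1.0, 3.0, 4.0]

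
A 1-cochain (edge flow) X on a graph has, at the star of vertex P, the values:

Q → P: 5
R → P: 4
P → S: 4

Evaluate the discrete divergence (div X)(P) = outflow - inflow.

Divergence = sum of outgoing flows = (-5) + (-4) + 4 = -5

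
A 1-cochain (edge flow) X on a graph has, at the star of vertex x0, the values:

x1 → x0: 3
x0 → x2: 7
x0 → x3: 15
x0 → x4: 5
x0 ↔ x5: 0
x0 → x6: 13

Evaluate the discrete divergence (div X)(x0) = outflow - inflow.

Divergence = sum of outgoing flows = (-3) + 7 + 15 + 5 + 0 + 13 = 37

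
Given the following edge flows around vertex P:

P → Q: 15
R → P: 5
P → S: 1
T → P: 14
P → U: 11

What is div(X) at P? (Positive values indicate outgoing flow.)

Divergence = sum of outgoing flows = 15 + (-5) + 1 + (-14) + 11 = 8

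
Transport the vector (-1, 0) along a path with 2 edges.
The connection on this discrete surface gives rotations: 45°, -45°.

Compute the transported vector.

Total rotation: 45° + (-45°) = 0°. Final vector: (-1, 0)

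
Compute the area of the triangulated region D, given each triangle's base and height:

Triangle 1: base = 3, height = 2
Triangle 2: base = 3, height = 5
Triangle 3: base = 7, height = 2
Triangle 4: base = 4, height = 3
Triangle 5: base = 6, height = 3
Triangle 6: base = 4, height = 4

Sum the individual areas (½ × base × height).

(1/2)×3×2 + (1/2)×3×5 + (1/2)×7×2 + (1/2)×4×3 + (1/2)×6×3 + (1/2)×4×4 = 40.5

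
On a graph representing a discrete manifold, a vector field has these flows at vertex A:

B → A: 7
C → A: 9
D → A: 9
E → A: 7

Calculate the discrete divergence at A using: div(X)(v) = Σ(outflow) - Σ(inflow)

Divergence = sum of outgoing flows = (-7) + (-9) + (-9) + (-7) = -32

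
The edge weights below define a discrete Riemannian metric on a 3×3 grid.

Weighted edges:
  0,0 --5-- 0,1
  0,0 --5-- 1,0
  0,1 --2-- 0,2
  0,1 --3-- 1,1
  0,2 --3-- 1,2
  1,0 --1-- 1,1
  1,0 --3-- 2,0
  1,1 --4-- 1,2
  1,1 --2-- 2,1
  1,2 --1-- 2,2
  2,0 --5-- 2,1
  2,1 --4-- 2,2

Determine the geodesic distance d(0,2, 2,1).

Shortest path: 0,2 → 0,1 → 1,1 → 2,1, total weight = 7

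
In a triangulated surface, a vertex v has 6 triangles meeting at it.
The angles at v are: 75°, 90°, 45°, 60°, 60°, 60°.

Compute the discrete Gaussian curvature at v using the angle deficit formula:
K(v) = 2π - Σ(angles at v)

Sum of angles = 390°. K = 360° - 390° = -30° = -π/6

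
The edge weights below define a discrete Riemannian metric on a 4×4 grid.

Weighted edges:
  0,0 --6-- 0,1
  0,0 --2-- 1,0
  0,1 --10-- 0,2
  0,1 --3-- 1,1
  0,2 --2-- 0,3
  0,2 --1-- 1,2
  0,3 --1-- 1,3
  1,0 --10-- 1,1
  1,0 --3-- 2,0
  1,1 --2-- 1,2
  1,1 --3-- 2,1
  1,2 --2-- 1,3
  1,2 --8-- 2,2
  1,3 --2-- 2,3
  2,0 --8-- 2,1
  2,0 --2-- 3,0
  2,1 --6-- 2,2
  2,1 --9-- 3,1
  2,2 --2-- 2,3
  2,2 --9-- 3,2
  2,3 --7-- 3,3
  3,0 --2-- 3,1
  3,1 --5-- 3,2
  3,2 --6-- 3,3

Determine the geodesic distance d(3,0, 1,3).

Shortest path: 3,0 → 2,0 → 2,1 → 1,1 → 1,2 → 1,3, total weight = 17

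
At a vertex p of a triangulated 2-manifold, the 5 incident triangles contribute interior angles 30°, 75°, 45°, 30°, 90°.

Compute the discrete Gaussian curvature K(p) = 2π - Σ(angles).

Sum of angles = 270°. K = 360° - 270° = 90°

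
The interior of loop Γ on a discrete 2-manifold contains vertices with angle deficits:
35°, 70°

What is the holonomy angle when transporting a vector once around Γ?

Holonomy = total enclosed curvature = 35° + 70° = 105°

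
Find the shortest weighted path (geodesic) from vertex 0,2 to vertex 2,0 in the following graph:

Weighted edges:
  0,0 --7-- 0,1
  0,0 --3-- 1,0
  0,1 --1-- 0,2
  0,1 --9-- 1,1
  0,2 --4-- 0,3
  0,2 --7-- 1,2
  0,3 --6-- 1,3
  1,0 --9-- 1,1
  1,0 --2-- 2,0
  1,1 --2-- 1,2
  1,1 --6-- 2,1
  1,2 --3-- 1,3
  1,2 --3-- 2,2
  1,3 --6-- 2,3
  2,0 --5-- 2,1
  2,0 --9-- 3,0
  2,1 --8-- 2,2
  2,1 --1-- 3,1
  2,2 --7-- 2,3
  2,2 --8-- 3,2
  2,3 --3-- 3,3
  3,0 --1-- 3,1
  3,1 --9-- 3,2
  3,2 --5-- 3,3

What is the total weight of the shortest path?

Shortest path: 0,2 → 0,1 → 0,0 → 1,0 → 2,0, total weight = 13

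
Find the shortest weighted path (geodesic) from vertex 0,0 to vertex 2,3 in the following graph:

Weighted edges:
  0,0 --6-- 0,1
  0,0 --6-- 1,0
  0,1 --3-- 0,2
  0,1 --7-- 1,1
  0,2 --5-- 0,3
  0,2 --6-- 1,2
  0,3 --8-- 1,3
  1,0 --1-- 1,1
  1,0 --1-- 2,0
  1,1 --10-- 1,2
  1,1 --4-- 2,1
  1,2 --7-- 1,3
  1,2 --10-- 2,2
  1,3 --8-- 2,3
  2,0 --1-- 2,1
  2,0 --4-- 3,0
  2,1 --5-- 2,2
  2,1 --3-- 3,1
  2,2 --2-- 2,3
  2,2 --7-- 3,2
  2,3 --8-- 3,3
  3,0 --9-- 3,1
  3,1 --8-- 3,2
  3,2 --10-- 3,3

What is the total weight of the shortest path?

Shortest path: 0,0 → 1,0 → 2,0 → 2,1 → 2,2 → 2,3, total weight = 15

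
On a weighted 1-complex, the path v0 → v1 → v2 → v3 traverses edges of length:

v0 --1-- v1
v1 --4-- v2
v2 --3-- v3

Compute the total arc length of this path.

Arc length = 1 + 4 + 3 = 8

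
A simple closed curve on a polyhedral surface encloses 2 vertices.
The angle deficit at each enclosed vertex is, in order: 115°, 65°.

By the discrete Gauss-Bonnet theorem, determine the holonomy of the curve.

Holonomy = total enclosed curvature = 115° + 65° = 180°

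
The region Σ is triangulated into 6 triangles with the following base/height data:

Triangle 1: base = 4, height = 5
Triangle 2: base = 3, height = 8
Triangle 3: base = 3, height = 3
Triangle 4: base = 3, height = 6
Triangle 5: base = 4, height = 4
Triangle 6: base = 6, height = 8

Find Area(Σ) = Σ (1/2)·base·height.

(1/2)×4×5 + (1/2)×3×8 + (1/2)×3×3 + (1/2)×3×6 + (1/2)×4×4 + (1/2)×6×8 = 67.5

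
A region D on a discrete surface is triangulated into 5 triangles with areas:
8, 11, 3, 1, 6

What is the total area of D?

8 + 11 + 3 + 1 + 6 = 29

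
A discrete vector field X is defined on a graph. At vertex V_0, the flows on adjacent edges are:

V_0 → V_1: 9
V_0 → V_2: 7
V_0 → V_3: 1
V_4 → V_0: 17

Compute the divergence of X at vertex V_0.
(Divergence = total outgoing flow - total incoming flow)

Divergence = sum of outgoing flows = 9 + 7 + 1 + (-17) = 0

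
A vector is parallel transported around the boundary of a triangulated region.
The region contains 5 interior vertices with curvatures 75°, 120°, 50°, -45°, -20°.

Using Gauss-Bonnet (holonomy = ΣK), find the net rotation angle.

Holonomy = total enclosed curvature = 75° + 120° + 50° + (-45°) + (-20°) = 180°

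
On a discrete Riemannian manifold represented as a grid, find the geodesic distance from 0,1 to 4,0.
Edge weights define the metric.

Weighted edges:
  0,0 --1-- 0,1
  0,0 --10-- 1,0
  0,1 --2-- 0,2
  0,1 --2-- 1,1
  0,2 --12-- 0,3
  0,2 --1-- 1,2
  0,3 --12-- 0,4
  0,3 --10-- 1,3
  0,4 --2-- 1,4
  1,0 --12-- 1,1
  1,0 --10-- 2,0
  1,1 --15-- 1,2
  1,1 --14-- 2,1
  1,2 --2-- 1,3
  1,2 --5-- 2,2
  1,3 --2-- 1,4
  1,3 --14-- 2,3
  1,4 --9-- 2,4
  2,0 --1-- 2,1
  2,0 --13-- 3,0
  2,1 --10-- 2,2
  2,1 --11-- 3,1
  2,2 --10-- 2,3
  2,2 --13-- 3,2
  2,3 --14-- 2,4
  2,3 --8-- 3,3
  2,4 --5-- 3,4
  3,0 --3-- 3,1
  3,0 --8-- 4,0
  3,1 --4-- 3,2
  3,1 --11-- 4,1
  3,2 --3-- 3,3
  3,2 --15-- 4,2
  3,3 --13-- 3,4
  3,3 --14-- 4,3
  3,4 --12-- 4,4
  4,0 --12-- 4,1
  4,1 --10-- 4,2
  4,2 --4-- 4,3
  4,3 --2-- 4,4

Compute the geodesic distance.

Shortest path: 0,1 → 0,2 → 1,2 → 2,2 → 3,2 → 3,1 → 3,0 → 4,0, total weight = 36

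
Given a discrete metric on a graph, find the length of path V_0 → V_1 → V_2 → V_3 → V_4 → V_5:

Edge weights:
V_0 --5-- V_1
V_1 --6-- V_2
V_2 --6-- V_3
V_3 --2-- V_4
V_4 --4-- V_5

Arc length = 5 + 6 + 6 + 2 + 4 = 23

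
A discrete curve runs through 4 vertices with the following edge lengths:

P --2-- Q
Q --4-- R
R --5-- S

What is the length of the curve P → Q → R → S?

Arc length = 2 + 4 + 5 = 11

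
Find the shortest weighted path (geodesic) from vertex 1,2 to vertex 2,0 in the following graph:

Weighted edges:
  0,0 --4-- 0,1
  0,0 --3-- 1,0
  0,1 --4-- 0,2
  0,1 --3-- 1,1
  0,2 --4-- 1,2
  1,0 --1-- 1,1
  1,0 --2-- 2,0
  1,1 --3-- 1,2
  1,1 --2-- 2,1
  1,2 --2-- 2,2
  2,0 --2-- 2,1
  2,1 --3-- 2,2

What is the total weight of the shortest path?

Shortest path: 1,2 → 1,1 → 1,0 → 2,0, total weight = 6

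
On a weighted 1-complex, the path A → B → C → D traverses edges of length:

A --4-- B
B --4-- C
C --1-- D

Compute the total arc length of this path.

Arc length = 4 + 4 + 1 = 9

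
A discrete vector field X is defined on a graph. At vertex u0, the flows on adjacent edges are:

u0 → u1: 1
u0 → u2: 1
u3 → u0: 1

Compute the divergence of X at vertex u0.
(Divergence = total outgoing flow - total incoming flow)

Divergence = sum of outgoing flows = 1 + 1 + (-1) = 1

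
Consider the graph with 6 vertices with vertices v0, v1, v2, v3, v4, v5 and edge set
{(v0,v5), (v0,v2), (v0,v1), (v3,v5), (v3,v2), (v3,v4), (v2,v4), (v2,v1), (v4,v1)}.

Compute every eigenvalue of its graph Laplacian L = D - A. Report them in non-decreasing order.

Degrees: deg(v0) = 3, deg(v1) = 3, deg(v2) = 4, deg(v3) = 3, deg(v4) = 3, deg(v5) = 2.
L = D − A with rows/columns ordered (v0, v1, v2, v3, v4, v5):
  [ 3, -1, -1,  0,  0, -1]
  [-1,  3, -1,  0, -1,  0]
  [-1, -1,  4, -1, -1,  0]
  [ 0,  0, -1,  3, -1, -1]
  [ 0, -1, -1, -1,  3,  0]
  [-1,  0,  0, -1,  0,  2]
Characteristic polynomial: det(λI − L) = λ(λ² − 7λ + 9)(λ² − 7λ + 11)(λ − 4).
Roots: λ = 0; (λ² − 7λ + 9) = 0 ⇒ λ = (7 ± √13)/2 ≈ 1.6972, 5.3028; (λ² − 7λ + 11) = 0 ⇒ λ = (7 ± √5)/2 ≈ 2.382, 4.618; (λ − 4) = 0 ⇒ λ = 4.
(Check: the roots sum (with multiplicity) to 18, matching trace L = Σdeg = 2·9 = 18.)
Laplacian eigenvalues (increasing order): [0.0, 1.6972, 2.382, 4.0, 4.618, 5.3028]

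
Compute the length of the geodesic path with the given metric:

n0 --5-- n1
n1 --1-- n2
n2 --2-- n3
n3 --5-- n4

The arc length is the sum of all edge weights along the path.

Arc length = 5 + 1 + 2 + 5 = 13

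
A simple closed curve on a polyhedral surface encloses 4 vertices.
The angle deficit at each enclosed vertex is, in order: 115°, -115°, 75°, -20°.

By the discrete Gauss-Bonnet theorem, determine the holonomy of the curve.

Holonomy = total enclosed curvature = 115° + (-115°) + 75° + (-20°) = 55°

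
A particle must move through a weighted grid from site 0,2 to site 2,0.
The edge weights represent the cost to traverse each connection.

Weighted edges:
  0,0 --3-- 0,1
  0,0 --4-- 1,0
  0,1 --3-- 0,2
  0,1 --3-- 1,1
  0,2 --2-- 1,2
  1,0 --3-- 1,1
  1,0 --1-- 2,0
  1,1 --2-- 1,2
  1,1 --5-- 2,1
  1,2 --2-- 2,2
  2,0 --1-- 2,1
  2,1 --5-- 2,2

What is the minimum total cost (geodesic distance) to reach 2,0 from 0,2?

Shortest path: 0,2 → 1,2 → 1,1 → 1,0 → 2,0, total weight = 8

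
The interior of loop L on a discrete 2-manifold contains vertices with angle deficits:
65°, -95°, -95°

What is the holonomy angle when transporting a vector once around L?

Holonomy = total enclosed curvature = 65° + (-95°) + (-95°) = -125°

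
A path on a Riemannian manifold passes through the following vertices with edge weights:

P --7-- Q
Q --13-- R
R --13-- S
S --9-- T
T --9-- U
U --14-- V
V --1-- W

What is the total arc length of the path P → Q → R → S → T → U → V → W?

Arc length = 7 + 13 + 13 + 9 + 9 + 14 + 1 = 66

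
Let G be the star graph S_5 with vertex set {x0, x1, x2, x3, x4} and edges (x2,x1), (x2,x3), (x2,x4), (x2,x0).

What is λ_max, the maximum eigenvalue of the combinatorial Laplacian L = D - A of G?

The star S_5 is the complete bipartite graph K_{1,4} (one hub of degree 4, 4 leaves of degree 1). The Laplacian spectrum of K_{p,q} is 0, p (multiplicity q−1), q (multiplicity p−1), p+q. With p = 1, q = 4: 0 once, 1 with multiplicity 3, and 5 once. (Check: trace L = sum of degrees = 8 = 3·1 + 5.)
Laplacian eigenvalues: [0.0, 1.0, 1.0, 1.0, 5.0]. Largest eigenvalue (spectral radius) = 5.0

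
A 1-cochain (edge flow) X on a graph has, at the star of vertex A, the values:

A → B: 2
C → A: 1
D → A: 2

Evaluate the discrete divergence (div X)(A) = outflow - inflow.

Divergence = sum of outgoing flows = 2 + (-1) + (-2) = -1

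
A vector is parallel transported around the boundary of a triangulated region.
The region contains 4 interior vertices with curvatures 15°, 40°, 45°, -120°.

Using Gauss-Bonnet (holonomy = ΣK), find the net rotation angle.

Holonomy = total enclosed curvature = 15° + 40° + 45° + (-120°) = -20°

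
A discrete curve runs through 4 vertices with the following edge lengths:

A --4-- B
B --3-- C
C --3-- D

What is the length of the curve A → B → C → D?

Arc length = 4 + 3 + 3 = 10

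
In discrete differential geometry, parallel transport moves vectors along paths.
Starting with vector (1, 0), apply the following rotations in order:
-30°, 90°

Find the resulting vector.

Total rotation: (-30°) + 90° = 60°. Final vector: (0.5000, 0.8660)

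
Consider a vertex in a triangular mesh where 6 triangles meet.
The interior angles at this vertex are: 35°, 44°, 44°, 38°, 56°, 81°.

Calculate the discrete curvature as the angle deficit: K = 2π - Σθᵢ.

Sum of angles = 298°. K = 360° - 298° = 62° = 31π/90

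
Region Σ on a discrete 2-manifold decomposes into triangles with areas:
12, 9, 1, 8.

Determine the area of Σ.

12 + 9 + 1 + 8 = 30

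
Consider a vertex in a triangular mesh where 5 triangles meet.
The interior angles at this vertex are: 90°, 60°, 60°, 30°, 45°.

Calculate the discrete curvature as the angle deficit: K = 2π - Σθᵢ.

Sum of angles = 285°. K = 360° - 285° = 75°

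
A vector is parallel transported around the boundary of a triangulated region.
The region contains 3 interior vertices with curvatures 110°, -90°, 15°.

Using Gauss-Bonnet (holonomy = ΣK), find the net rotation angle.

Holonomy = total enclosed curvature = 110° + (-90°) + 15° = 35°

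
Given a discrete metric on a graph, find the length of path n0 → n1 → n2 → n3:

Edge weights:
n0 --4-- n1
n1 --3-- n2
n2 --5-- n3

Arc length = 4 + 3 + 5 = 12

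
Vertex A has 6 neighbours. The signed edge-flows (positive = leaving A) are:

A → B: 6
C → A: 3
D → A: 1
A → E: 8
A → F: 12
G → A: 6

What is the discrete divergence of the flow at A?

Divergence = sum of outgoing flows = 6 + (-3) + (-1) + 8 + 12 + (-6) = 16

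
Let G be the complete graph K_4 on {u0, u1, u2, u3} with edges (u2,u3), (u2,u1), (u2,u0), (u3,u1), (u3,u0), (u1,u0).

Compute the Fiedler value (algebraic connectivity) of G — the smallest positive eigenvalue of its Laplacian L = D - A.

For the complete graph K_n, L = nI − J (J = all-ones matrix). J has eigenvalues n (once, eigenvector 𝟙) and 0 (multiplicity n−1), so L has eigenvalues 0 (once) and n (multiplicity n−1). Here n = 4: eigenvalue 0 once and 4 with multiplicity 3.
Laplacian eigenvalues: [0.0, 4.0, 4.0, 4.0]. Algebraic connectivity (smallest non-zero eigenvalue) = 4.0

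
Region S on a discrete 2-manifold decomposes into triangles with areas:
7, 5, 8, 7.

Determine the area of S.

7 + 5 + 8 + 7 = 27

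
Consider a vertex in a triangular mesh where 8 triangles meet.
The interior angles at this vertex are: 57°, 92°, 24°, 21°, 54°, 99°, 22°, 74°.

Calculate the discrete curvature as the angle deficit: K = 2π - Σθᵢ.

Sum of angles = 443°. K = 360° - 443° = -83° = -83π/180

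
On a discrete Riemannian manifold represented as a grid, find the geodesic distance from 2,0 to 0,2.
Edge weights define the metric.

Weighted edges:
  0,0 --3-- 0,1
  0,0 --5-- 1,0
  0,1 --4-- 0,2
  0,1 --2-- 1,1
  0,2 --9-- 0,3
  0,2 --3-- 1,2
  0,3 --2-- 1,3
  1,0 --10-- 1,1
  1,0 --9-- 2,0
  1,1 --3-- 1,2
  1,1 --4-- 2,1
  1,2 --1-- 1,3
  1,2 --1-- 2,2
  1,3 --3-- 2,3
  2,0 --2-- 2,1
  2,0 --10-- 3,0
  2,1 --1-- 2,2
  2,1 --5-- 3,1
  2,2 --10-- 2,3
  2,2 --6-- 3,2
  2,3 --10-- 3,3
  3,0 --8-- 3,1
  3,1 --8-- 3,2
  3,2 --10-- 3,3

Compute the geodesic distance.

Shortest path: 2,0 → 2,1 → 2,2 → 1,2 → 0,2, total weight = 7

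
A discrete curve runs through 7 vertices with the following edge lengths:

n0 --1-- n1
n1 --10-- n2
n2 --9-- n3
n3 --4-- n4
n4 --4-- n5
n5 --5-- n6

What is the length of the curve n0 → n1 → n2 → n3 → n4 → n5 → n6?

Arc length = 1 + 10 + 9 + 4 + 4 + 5 = 33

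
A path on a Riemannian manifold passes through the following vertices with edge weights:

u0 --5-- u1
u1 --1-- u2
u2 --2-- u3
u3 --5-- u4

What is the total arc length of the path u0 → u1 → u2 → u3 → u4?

Arc length = 5 + 1 + 2 + 5 = 13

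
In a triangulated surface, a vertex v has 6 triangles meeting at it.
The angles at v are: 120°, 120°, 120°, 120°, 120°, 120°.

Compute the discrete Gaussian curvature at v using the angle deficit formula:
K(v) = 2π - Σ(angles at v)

Sum of angles = 720°. K = 360° - 720° = -360°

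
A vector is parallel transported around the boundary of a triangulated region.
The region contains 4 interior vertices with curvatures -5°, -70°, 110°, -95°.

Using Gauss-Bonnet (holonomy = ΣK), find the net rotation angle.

Holonomy = total enclosed curvature = (-5°) + (-70°) + 110° + (-95°) = -60°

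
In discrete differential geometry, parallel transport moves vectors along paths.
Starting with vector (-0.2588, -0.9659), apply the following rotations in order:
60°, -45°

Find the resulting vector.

Total rotation: 60° + (-45°) = 15°. Final vector: (0, -1)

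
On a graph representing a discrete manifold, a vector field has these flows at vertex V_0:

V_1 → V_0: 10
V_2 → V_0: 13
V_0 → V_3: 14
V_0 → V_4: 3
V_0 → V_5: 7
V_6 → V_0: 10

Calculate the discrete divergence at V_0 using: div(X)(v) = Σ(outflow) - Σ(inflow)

Divergence = sum of outgoing flows = (-10) + (-13) + 14 + 3 + 7 + (-10) = -9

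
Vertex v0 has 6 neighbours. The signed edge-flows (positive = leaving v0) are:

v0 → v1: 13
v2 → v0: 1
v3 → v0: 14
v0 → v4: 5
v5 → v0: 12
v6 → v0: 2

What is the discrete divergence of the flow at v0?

Divergence = sum of outgoing flows = 13 + (-1) + (-14) + 5 + (-12) + (-2) = -11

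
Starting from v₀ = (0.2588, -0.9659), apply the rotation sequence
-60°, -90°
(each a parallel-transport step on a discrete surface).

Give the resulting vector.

Total rotation: (-60°) + (-90°) = -150°. Final vector: (-0.7071, 0.7071)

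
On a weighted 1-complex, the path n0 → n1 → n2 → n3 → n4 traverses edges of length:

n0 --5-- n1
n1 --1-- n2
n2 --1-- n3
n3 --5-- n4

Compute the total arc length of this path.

Arc length = 5 + 1 + 1 + 5 = 12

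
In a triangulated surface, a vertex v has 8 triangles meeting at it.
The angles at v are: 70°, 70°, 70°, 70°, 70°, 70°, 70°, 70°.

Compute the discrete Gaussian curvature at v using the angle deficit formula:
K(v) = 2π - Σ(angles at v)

Sum of angles = 560°. K = 360° - 560° = -200°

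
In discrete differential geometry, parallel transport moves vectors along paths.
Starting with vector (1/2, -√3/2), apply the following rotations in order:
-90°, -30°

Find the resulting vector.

Total rotation: (-90°) + (-30°) = -120°. Final vector: (-1, 0)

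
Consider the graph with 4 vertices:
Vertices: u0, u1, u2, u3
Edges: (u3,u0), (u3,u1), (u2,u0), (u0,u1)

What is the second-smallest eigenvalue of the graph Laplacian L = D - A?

Degrees: deg(u0) = 3, deg(u1) = 2, deg(u2) = 1, deg(u3) = 2.
L = D − A with rows/columns ordered (u0, u1, u2, u3):
  [ 3, -1, -1, -1]
  [-1,  2,  0, -1]
  [-1,  0,  1,  0]
  [-1, -1,  0,  2]
Characteristic polynomial: det(λI − L) = λ(λ − 1)(λ − 3)(λ − 4).
Roots: λ = 0; (λ − 1) = 0 ⇒ λ = 1; (λ − 3) = 0 ⇒ λ = 3; (λ − 4) = 0 ⇒ λ = 4.
(Check: the roots sum (with multiplicity) to 8, matching trace L = Σdeg = 2·4 = 8.)
Laplacian eigenvalues: [0.0, 1.0, 3.0, 4.0]. Algebraic connectivity (smallest non-zero eigenvalue) = 1.0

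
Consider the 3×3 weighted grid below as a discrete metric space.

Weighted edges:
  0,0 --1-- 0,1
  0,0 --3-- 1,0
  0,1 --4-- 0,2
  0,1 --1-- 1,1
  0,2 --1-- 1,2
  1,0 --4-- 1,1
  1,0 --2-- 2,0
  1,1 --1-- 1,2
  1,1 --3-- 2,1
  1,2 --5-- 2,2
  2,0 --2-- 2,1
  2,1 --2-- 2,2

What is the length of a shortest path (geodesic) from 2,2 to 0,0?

Shortest path: 2,2 → 2,1 → 1,1 → 0,1 → 0,0, total weight = 7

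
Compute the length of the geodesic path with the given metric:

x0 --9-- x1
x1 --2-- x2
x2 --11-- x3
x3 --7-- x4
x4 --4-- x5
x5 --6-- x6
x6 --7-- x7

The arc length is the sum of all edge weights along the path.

Arc length = 9 + 2 + 11 + 7 + 4 + 6 + 7 = 46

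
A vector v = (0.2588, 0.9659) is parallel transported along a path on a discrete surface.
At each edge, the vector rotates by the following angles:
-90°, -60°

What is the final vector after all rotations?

Total rotation: (-90°) + (-60°) = -150°. Final vector: (0.2588, -0.9659)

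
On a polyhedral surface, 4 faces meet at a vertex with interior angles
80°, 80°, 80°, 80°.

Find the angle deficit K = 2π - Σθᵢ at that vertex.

Sum of angles = 320°. K = 360° - 320° = 40°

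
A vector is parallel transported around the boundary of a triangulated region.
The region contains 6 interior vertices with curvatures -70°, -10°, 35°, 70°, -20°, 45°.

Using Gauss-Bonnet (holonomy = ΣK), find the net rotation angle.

Holonomy = total enclosed curvature = (-70°) + (-10°) + 35° + 70° + (-20°) + 45° = 50°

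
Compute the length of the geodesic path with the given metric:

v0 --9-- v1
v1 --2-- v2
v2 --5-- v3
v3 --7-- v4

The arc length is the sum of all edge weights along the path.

Arc length = 9 + 2 + 5 + 7 = 23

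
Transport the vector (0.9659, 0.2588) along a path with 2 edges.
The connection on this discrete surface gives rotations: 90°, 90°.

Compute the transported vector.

Total rotation: 90° + 90° = 180°. Final vector: (-0.9659, -0.2588)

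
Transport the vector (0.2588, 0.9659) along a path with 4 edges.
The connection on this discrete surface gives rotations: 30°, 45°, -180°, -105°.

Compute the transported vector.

Total rotation: 30° + 45° + (-180°) + (-105°) = -210° ≡ 150° (mod 360°). Final vector: (-0.7071, -0.7071)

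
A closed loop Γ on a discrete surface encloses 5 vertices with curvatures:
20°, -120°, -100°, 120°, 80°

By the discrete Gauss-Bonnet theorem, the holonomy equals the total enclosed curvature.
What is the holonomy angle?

Holonomy = total enclosed curvature = 20° + (-120°) + (-100°) + 120° + 80° = 0°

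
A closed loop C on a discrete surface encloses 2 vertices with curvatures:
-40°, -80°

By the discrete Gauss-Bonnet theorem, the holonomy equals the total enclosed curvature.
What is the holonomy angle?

Holonomy = total enclosed curvature = (-40°) + (-80°) = -120°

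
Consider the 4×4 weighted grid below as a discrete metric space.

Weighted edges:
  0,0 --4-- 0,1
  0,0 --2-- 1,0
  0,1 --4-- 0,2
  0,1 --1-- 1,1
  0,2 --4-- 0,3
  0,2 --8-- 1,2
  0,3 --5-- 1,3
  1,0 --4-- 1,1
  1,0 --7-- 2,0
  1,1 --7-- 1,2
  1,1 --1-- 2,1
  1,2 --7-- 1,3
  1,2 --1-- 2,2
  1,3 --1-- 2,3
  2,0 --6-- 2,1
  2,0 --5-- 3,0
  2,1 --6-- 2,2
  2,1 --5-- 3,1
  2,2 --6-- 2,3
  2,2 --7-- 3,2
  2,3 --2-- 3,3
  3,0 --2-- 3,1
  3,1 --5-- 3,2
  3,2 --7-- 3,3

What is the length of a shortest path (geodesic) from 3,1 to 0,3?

Shortest path: 3,1 → 2,1 → 1,1 → 0,1 → 0,2 → 0,3, total weight = 15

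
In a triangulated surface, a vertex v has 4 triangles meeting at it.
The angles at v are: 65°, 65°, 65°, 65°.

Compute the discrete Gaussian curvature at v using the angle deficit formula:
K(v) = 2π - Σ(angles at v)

Sum of angles = 260°. K = 360° - 260° = 100° = 5π/9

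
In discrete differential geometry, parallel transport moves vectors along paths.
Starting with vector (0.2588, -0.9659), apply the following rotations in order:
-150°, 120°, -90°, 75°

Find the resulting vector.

Total rotation: (-150°) + 120° + (-90°) + 75° = -45°. Final vector: (-0.5000, -0.8660)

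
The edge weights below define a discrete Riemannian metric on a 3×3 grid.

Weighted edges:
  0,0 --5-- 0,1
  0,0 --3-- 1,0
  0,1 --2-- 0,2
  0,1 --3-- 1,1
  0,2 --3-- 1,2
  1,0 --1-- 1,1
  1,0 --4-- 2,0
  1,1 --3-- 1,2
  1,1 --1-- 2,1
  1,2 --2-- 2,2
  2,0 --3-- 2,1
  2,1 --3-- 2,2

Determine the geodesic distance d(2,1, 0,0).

Shortest path: 2,1 → 1,1 → 1,0 → 0,0, total weight = 5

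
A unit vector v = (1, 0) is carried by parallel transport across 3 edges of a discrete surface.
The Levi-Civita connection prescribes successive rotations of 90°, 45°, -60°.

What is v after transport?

Total rotation: 90° + 45° + (-60°) = 75°. Final vector: (0.2588, 0.9659)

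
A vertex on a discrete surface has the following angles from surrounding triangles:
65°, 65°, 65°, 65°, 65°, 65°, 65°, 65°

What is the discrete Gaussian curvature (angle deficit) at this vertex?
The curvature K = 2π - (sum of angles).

Sum of angles = 520°. K = 360° - 520° = -160° = -8π/9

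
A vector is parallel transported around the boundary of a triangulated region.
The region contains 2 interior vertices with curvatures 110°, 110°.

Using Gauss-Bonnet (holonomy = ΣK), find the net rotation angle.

Holonomy = total enclosed curvature = 110° + 110° = 220°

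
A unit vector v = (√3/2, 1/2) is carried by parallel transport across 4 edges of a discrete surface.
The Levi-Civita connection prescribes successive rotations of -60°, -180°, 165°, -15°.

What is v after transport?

Total rotation: (-60°) + (-180°) + 165° + (-15°) = -90°. Final vector: (0.5000, -0.8660)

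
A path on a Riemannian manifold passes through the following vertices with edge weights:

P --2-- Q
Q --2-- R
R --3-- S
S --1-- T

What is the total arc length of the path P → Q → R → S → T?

Arc length = 2 + 2 + 3 + 1 = 8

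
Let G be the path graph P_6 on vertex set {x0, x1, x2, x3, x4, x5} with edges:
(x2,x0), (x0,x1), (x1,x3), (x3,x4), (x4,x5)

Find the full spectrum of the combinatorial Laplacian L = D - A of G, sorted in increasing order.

The path graph P_n has Laplacian eigenvalues λ_k = 2 − 2cos(kπ/n), k = 0, 1, …, n−1. Here n = 6:
k=0: 2 − 2cos(0) = 0.0; k=1: 2 − 2cos(π/6) = 0.2679; k=2: 2 − 2cos(π/3) = 1.0; k=3: 2 − 2cos(π/2) = 2.0; k=4: 2 − 2cos(2π/3) = 3.0; k=5: 2 − 2cos(5π/6) = 3.7321.
Laplacian eigenvalues (increasing order): [0.0, 0.2679, 1.0, 2.0, 3.0, 3.7321]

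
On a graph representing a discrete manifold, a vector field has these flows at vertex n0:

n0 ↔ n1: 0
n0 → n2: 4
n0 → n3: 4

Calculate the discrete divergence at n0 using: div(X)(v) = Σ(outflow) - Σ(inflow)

Divergence = sum of outgoing flows = 0 + 4 + 4 = 8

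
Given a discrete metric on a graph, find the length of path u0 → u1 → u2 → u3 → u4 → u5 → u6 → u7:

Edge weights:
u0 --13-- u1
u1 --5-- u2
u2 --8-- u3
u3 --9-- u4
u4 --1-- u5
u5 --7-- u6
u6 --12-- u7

Arc length = 13 + 5 + 8 + 9 + 1 + 7 + 12 = 55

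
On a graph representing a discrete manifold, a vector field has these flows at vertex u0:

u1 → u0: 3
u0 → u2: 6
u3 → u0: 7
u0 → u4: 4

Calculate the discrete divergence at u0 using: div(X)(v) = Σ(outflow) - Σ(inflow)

Divergence = sum of outgoing flows = (-3) + 6 + (-7) + 4 = 0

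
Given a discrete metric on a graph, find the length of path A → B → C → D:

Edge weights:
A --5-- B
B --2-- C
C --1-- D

Arc length = 5 + 2 + 1 = 8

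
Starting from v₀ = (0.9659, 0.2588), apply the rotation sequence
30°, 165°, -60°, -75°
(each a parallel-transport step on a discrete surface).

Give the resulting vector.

Total rotation: 30° + 165° + (-60°) + (-75°) = 60°. Final vector: (0.2588, 0.9659)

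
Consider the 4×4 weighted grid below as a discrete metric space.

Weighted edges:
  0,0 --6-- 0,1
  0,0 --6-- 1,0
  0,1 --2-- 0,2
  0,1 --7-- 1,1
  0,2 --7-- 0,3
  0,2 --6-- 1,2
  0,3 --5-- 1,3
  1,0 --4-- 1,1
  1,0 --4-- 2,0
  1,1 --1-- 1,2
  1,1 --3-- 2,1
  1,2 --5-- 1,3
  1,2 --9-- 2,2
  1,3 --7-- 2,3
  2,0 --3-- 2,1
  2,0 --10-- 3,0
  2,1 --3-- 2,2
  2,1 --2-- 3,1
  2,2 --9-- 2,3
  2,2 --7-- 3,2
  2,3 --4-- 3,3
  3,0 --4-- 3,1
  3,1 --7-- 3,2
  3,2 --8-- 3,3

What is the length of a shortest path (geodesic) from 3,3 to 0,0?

Shortest path: 3,3 → 2,3 → 1,3 → 1,2 → 1,1 → 1,0 → 0,0, total weight = 27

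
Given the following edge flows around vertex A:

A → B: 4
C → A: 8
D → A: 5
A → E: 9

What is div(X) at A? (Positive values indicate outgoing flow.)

Divergence = sum of outgoing flows = 4 + (-8) + (-5) + 9 = 0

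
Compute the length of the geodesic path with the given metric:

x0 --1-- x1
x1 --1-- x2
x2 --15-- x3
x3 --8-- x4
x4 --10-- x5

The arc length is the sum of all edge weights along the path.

Arc length = 1 + 1 + 15 + 8 + 10 = 35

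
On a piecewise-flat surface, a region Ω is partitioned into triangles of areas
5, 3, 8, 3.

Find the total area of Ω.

5 + 3 + 8 + 3 = 19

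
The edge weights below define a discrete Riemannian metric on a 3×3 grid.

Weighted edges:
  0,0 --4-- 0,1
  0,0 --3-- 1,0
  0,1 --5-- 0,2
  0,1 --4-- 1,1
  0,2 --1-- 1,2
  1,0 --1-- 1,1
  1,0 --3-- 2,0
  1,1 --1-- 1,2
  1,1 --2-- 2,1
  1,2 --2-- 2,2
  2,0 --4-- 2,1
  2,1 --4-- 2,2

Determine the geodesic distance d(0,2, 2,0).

Shortest path: 0,2 → 1,2 → 1,1 → 1,0 → 2,0, total weight = 6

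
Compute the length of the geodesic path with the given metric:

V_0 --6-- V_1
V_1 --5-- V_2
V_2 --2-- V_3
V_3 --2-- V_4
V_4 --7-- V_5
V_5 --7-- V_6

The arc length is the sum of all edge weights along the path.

Arc length = 6 + 5 + 2 + 2 + 7 + 7 = 29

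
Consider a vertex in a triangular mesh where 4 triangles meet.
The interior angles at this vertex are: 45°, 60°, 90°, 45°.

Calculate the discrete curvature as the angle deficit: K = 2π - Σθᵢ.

Sum of angles = 240°. K = 360° - 240° = 120°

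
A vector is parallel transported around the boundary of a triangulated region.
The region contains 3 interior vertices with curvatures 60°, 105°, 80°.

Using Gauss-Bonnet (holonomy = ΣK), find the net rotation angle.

Holonomy = total enclosed curvature = 60° + 105° + 80° = 245°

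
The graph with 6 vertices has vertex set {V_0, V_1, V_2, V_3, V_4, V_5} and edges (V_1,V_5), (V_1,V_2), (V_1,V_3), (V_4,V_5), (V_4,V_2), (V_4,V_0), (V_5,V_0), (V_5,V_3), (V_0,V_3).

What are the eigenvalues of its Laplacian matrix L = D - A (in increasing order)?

Degrees: deg(V_0) = 3, deg(V_1) = 3, deg(V_2) = 2, deg(V_3) = 3, deg(V_4) = 3, deg(V_5) = 4.
L = D − A with rows/columns ordered (V_0, V_1, V_2, V_3, V_4, V_5):
  [ 3,  0,  0, -1, -1, -1]
  [ 0,  3, -1, -1,  0, -1]
  [ 0, -1,  2,  0, -1,  0]
  [-1, -1,  0,  3,  0, -1]
  [-1,  0, -1,  0,  3, -1]
  [-1, -1,  0, -1, -1,  4]
Characteristic polynomial: det(λI − L) = λ(λ² − 7λ + 9)(λ² − 7λ + 11)(λ − 4).
Roots: λ = 0; (λ² − 7λ + 9) = 0 ⇒ λ = (7 ± √13)/2 ≈ 1.6972, 5.3028; (λ² − 7λ + 11) = 0 ⇒ λ = (7 ± √5)/2 ≈ 2.382, 4.618; (λ − 4) = 0 ⇒ λ = 4.
(Check: the roots sum (with multiplicity) to 18, matching trace L = Σdeg = 2·9 = 18.)
Laplacian eigenvalues (increasing order): [0.0, 1.6972, 2.382, 4.0, 4.618, 5.3028]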